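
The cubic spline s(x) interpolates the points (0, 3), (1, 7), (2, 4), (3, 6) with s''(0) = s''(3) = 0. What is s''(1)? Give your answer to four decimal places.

With M_i denoting the second derivative at x_i, h_i = 1, 1, 1, and Δ_i = (y_(i+1) − y_i)/h_i = 4, -3, 2:
  1·M_0 + 4·M_1 + 1·M_2 = 6(Δ_1 - Δ_0) = -42
  1·M_1 + 4·M_2 + 1·M_3 = 6(Δ_2 - Δ_1) = 30
Natural end conditions: M_0 = M_3 = 0.
Solving the tridiagonal system: M_0 = 0, M_1 = -66/5, M_2 = 54/5, M_3 = 0.

-13.2000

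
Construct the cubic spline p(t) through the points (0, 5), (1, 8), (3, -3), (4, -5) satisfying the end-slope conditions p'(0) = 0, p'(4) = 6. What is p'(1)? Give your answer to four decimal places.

Put m_i = p'' at the i-th knot. Here h = (1, 2, 1) and Δ = (3, -11/2, -2), so the interior equations h_(i-1)·m_(i-1) + 2(h_(i-1)+h_i)·m_i + h_i·m_(i+1) = 6(Δ_i − Δ_(i-1)) read
  1·m_0 + 6·m_1 + 2·m_2 = 6(Δ_1 - Δ_0) = -51
  2·m_1 + 6·m_2 + 1·m_3 = 6(Δ_2 - Δ_1) = 21
Clamped end conditions give two more equations: 2h_0·m_0 + h_0·m_1 = 6(Δ_0 - p'(0)) = 18 and h_2·m_2 + 2h_2·m_3 = 6(p'(4) - Δ_2) = 48.
Hence m_0 = 531/35, m_1 = -432/35, m_2 = 138/35, m_3 = 771/35.
On [1, 3], p'(t) = b_1 + 2c_1·(t - 1) + 3d_1·(t - 1)² with b_1 = Δ_1 - h_1(2m_1 + m_2)/6 = 99/70, c_1 = m_1/2 = -216/35, d_1 = (m_2 - m_1)/(6h_1) = 19/14. So p'(1) = 99/70.

1.4143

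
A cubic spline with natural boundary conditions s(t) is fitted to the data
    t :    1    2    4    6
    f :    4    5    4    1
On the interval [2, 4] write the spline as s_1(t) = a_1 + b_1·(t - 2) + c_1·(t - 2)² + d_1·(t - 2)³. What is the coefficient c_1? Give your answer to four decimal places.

With M_i denoting the second derivative at x_i, h_i = 1, 2, 2, and Δ_i = (y_(i+1) − y_i)/h_i = 1, -1/2, -3/2:
  1·M_0 + 6·M_1 + 2·M_2 = 6(Δ_1 - Δ_0) = -9
  2·M_1 + 8·M_2 + 2·M_3 = 6(Δ_2 - Δ_1) = -6
Natural end conditions: M_0 = M_3 = 0.
Hence M_0 = 0, M_1 = -15/11, M_2 = -9/22, M_3 = 0.
On [2, 4], with s_1(t) = a_1 + b_1·(t - 2) + c_1·(t - 2)² + d_1·(t - 2)³: c_1 = M_1/2 = -15/22, d_1 = (M_2 - M_1)/(6h_1) = 7/88, b_1 = Δ_1 - h_1(2M_1 + M_2)/6 = 6/11.

-0.6818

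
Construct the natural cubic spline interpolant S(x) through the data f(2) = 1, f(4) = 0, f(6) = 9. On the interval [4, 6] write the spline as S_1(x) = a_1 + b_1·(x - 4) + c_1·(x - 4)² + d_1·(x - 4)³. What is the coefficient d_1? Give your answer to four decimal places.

-0.3125

With M_i denoting the second derivative at x_i, h_i = 2, 2, and Δ_i = (y_(i+1) − y_i)/h_i = -1/2, 9/2:
  2·M_0 + 8·M_1 + 2·M_2 = 6(Δ_1 - Δ_0) = 30
Natural end conditions: M_0 = M_2 = 0.
Hence M_0 = 0, M_1 = 15/4, M_2 = 0.
On [4, 6], with S_1(x) = a_1 + b_1·(x - 4) + c_1·(x - 4)² + d_1·(x - 4)³: c_1 = M_1/2 = 15/8, d_1 = (M_2 - M_1)/(6h_1) = -5/16, b_1 = Δ_1 - h_1(2M_1 + M_2)/6 = 2.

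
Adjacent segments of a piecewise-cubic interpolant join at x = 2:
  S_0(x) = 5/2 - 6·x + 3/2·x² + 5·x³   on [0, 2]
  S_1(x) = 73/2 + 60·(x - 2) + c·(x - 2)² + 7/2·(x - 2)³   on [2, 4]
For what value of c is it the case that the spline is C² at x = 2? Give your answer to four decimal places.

S_0''(x) = 3 + 30·x, so S_0''(2) = 63. On the right, S_1''(2) = 2c, so c = 63/2.

31.5000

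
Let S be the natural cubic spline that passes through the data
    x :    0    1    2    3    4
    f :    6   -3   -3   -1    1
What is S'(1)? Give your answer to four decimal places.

Put M_i = S'' at the i-th knot. Here h = (1, 1, 1, 1) and Δ = (-9, 0, 2, 2), so the interior equations h_(i-1)·M_(i-1) + 2(h_(i-1)+h_i)·M_i + h_i·M_(i+1) = 6(Δ_i − Δ_(i-1)) read
  1·M_0 + 4·M_1 + 1·M_2 = 6(Δ_1 - Δ_0) = 54
  1·M_1 + 4·M_2 + 1·M_3 = 6(Δ_2 - Δ_1) = 12
  1·M_2 + 4·M_3 + 1·M_4 = 6(Δ_3 - Δ_2) = 0
Natural end conditions: M_0 = M_4 = 0.
Forward elimination and back-substitution give M_0 = 0, M_1 = 381/28, M_2 = -3/7, M_3 = 3/28, M_4 = 0.
On [1, 2], S'(x) = b_1 + 2c_1·(x - 1) + 3d_1·(x - 1)² with b_1 = Δ_1 - h_1(2M_1 + M_2)/6 = -125/28, c_1 = M_1/2 = 381/56, d_1 = (M_2 - M_1)/(6h_1) = -131/56. So S'(1) = -125/28.

-4.4643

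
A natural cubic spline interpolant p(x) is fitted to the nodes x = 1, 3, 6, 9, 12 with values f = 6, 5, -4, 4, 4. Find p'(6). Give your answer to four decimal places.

Put M_i = p'' at the i-th knot. Here h = (2, 3, 3, 3) and Δ = (-1/2, -3, 8/3, 0), so the interior equations h_(i-1)·M_(i-1) + 2(h_(i-1)+h_i)·M_i + h_i·M_(i+1) = 6(Δ_i − Δ_(i-1)) read
  2·M_0 + 10·M_1 + 3·M_2 = 6(Δ_1 - Δ_0) = -15
  3·M_1 + 12·M_2 + 3·M_3 = 6(Δ_2 - Δ_1) = 34
  3·M_2 + 12·M_3 + 3·M_4 = 6(Δ_3 - Δ_2) = -16
Natural end conditions: M_0 = M_4 = 0.
Solving the tridiagonal system: M_0 = 0, M_1 = -377/138, M_2 = 850/207, M_3 = -977/414, M_4 = 0.
On [6, 9], p'(x) = b_2 + 2c_2·(x - 6) + 3d_2·(x - 6)² with b_2 = Δ_2 - h_2(2M_2 + M_3)/6 = -215/828, c_2 = M_2/2 = 425/207, d_2 = (M_3 - M_2)/(6h_2) = -2677/7452. So p'(6) = -215/828.

-0.2597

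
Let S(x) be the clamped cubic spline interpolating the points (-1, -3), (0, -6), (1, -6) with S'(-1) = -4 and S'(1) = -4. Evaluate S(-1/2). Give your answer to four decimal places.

Let m_i = S''(x_i). Step sizes h_i = 1, 1; slopes of the chords Δ_i = (y_(i+1) - y_i)/h_i = -3, 0.
  1·m_0 + 4·m_1 + 1·m_2 = 6(Δ_1 - Δ_0) = 18
Clamped end conditions give two more equations: 2h_0·m_0 + h_0·m_1 = 6(Δ_0 - S'(-1)) = 6 and h_1·m_1 + 2h_1·m_2 = 6(S'(1) - Δ_1) = -24.
Solving: m_0 = -3/2, m_1 = 9, m_2 = -33/2.
On [-1, 0], S(x) = -3 - 4·(x + 1) - 3/4·(x + 1)² + 7/4·(x + 1)³.
With (x + 1) = 1/2: S(-1/2) = -159/32.

-4.9688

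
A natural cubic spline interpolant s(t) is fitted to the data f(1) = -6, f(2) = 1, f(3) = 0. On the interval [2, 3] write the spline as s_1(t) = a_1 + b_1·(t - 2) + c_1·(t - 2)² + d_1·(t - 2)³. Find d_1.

With m_i denoting the second derivative at x_i, h_i = 1, 1, and Δ_i = (y_(i+1) − y_i)/h_i = 7, -1:
  1·m_0 + 4·m_1 + 1·m_2 = 6(Δ_1 - Δ_0) = -48
Natural end conditions: m_0 = m_2 = 0.
Forward elimination and back-substitution give m_0 = 0, m_1 = -12, m_2 = 0.
On [2, 3], with s_1(t) = a_1 + b_1·(t - 2) + c_1·(t - 2)² + d_1·(t - 2)³: c_1 = m_1/2 = -6, d_1 = (m_2 - m_1)/(6h_1) = 2, b_1 = Δ_1 - h_1(2m_1 + m_2)/6 = 3.

2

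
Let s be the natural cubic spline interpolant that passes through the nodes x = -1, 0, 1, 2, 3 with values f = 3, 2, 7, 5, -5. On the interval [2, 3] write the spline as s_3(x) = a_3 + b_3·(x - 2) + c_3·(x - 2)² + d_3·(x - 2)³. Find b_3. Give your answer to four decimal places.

-6.9286

With M_i denoting the second derivative at x_i, h_i = 1, 1, 1, 1, and Δ_i = (y_(i+1) − y_i)/h_i = -1, 5, -2, -10:
  1·M_0 + 4·M_1 + 1·M_2 = 6(Δ_1 - Δ_0) = 36
  1·M_1 + 4·M_2 + 1·M_3 = 6(Δ_2 - Δ_1) = -42
  1·M_2 + 4·M_3 + 1·M_4 = 6(Δ_3 - Δ_2) = -48
Natural end conditions: M_0 = M_4 = 0.
Solving the tridiagonal system: M_0 = 0, M_1 = 165/14, M_2 = -78/7, M_3 = -129/14, M_4 = 0.
On [2, 3], with s_3(x) = a_3 + b_3·(x - 2) + c_3·(x - 2)² + d_3·(x - 2)³: c_3 = M_3/2 = -129/28, d_3 = (M_4 - M_3)/(6h_3) = 43/28, b_3 = Δ_3 - h_3(2M_3 + M_4)/6 = -97/14.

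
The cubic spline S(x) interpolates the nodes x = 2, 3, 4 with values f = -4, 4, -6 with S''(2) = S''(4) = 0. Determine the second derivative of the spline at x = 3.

-27

With M_i denoting the second derivative at x_i, h_i = 1, 1, and Δ_i = (y_(i+1) − y_i)/h_i = 8, -10:
  1·M_0 + 4·M_1 + 1·M_2 = 6(Δ_1 - Δ_0) = -108
Natural end conditions: M_0 = M_2 = 0.
Forward elimination and back-substitution give M_0 = 0, M_1 = -27, M_2 = 0.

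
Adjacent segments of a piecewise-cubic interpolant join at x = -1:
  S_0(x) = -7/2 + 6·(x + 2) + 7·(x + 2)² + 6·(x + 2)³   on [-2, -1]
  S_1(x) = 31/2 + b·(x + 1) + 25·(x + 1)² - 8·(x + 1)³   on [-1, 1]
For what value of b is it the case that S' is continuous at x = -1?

38

S_0'(x) = 6 + 14·(x + 2) + 18·(x + 2)², so S_0'(-1) = 38. On the right, S_1'(-1) = b, so b = 38.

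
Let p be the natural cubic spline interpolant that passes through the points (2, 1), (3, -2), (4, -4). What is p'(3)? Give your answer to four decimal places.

-2.5000

With M_i denoting the second derivative at x_i, h_i = 1, 1, and Δ_i = (y_(i+1) − y_i)/h_i = -3, -2:
  1·M_0 + 4·M_1 + 1·M_2 = 6(Δ_1 - Δ_0) = 6
Natural end conditions: M_0 = M_2 = 0.
Solving: M_0 = 0, M_1 = 3/2, M_2 = 0.
On [3, 4], p'(x) = b_1 + 2c_1·(x - 3) + 3d_1·(x - 3)² with b_1 = Δ_1 - h_1(2M_1 + M_2)/6 = -5/2, c_1 = M_1/2 = 3/4, d_1 = (M_2 - M_1)/(6h_1) = -1/4. So p'(3) = -5/2.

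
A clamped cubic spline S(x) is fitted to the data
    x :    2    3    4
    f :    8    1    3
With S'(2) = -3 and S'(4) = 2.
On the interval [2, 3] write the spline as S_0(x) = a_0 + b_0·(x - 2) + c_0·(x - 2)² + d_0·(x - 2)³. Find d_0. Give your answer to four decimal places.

7.5000

With m_i denoting the second derivative at x_i, h_i = 1, 1, and Δ_i = (y_(i+1) − y_i)/h_i = -7, 2:
  1·m_0 + 4·m_1 + 1·m_2 = 6(Δ_1 - Δ_0) = 54
Clamped end conditions give two more equations: 2h_0·m_0 + h_0·m_1 = 6(Δ_0 - S'(2)) = -24 and h_1·m_1 + 2h_1·m_2 = 6(S'(4) - Δ_1) = 0.
Solving the tridiagonal system: m_0 = -23, m_1 = 22, m_2 = -11.
On [2, 3], with S_0(x) = a_0 + b_0·(x - 2) + c_0·(x - 2)² + d_0·(x - 2)³: c_0 = m_0/2 = -23/2, d_0 = (m_1 - m_0)/(6h_0) = 15/2, b_0 = Δ_0 - h_0(2m_0 + m_1)/6 = -3.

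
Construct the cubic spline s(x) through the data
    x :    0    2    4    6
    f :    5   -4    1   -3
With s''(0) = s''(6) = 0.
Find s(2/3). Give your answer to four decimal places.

0.7160

With M_i denoting the second derivative at x_i, h_i = 2, 2, 2, and Δ_i = (y_(i+1) − y_i)/h_i = -9/2, 5/2, -2:
  2·M_0 + 8·M_1 + 2·M_2 = 6(Δ_1 - Δ_0) = 42
  2·M_1 + 8·M_2 + 2·M_3 = 6(Δ_2 - Δ_1) = -27
Natural end conditions: M_0 = M_3 = 0.
Forward elimination and back-substitution give M_0 = 0, M_1 = 13/2, M_2 = -5, M_3 = 0.
On [0, 2], s(x) = 5 - 20/3·x + 0·x² + 13/24·x³.
With x = 2/3: s(2/3) = 58/81.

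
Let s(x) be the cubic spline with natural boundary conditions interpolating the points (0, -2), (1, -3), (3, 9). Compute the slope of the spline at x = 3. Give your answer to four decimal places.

8.3333

Put M_i = s'' at the i-th knot. Here h = (1, 2) and Δ = (-1, 6), so the interior equations h_(i-1)·M_(i-1) + 2(h_(i-1)+h_i)·M_i + h_i·M_(i+1) = 6(Δ_i − Δ_(i-1)) read
  1·M_0 + 6·M_1 + 2·M_2 = 6(Δ_1 - Δ_0) = 42
Natural end conditions: M_0 = M_2 = 0.
Hence M_0 = 0, M_1 = 7, M_2 = 0.
On [1, 3], s'(x) = b_1 + 2c_1·(x - 1) + 3d_1·(x - 1)² with b_1 = Δ_1 - h_1(2M_1 + M_2)/6 = 4/3, c_1 = M_1/2 = 7/2, d_1 = (M_2 - M_1)/(6h_1) = -7/12. So s'(3) = 25/3.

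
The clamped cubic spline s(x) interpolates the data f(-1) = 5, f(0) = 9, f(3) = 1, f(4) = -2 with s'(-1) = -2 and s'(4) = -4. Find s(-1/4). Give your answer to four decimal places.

7.6228

Let M_i = s''(x_i). Step sizes h_i = 1, 3, 1; slopes of the chords Δ_i = (y_(i+1) - y_i)/h_i = 4, -8/3, -3.
  1·M_0 + 8·M_1 + 3·M_2 = 6(Δ_1 - Δ_0) = -40
  3·M_1 + 8·M_2 + 1·M_3 = 6(Δ_2 - Δ_1) = -2
Clamped end conditions give two more equations: 2h_0·M_0 + h_0·M_1 = 6(Δ_0 - s'(-1)) = 36 and h_2·M_2 + 2h_2·M_3 = 6(s'(4) - Δ_2) = -6.
Hence M_0 = 1426/63, M_1 = -584/63, M_2 = 242/63, M_3 = -310/63.
On [-1, 0], s(x) = 5 - 2·(x + 1) + 713/63·(x + 1)² - 335/63·(x + 1)³.
With (x + 1) = 3/4: s(-1/4) = 3415/448.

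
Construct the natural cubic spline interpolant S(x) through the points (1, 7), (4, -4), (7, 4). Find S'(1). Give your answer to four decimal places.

-5.2500

Let M_i = S''(x_i). Step sizes h_i = 3, 3; slopes of the chords Δ_i = (y_(i+1) - y_i)/h_i = -11/3, 8/3.
  3·M_0 + 12·M_1 + 3·M_2 = 6(Δ_1 - Δ_0) = 38
Natural end conditions: M_0 = M_2 = 0.
Solving: M_0 = 0, M_1 = 19/6, M_2 = 0.
On [1, 4], S'(x) = b_0 + 2c_0·(x - 1) + 3d_0·(x - 1)² with b_0 = Δ_0 - h_0(2M_0 + M_1)/6 = -21/4, c_0 = M_0/2 = 0, d_0 = (M_1 - M_0)/(6h_0) = 19/108. So S'(1) = -21/4.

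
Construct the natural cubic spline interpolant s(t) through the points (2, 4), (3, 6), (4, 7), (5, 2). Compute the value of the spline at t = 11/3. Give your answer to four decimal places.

With M_i denoting the second derivative at x_i, h_i = 1, 1, 1, and Δ_i = (y_(i+1) − y_i)/h_i = 2, 1, -5:
  1·M_0 + 4·M_1 + 1·M_2 = 6(Δ_1 - Δ_0) = -6
  1·M_1 + 4·M_2 + 1·M_3 = 6(Δ_2 - Δ_1) = -36
Natural end conditions: M_0 = M_3 = 0.
Hence M_0 = 0, M_1 = 4/5, M_2 = -46/5, M_3 = 0.
On [3, 4], s(t) = 6 + 34/15·(t - 3) + 2/5·(t - 3)² - 5/3·(t - 3)³.
With (t - 3) = 2/3: s(11/3) = 2914/405.

7.1951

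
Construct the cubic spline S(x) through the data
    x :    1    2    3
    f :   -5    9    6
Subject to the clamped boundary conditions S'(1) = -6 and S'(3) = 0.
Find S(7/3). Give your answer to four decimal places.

With M_i denoting the second derivative at x_i, h_i = 1, 1, and Δ_i = (y_(i+1) − y_i)/h_i = 14, -3:
  1·M_0 + 4·M_1 + 1·M_2 = 6(Δ_1 - Δ_0) = -102
Clamped end conditions give two more equations: 2h_0·M_0 + h_0·M_1 = 6(Δ_0 - S'(1)) = 120 and h_1·M_1 + 2h_1·M_2 = 6(S'(3) - Δ_1) = 18.
Forward elimination and back-substitution give M_0 = 177/2, M_1 = -57, M_2 = 75/2.
On [2, 3], S(x) = 9 + 39/4·(x - 2) - 57/2·(x - 2)² + 63/4·(x - 2)³.
With (x - 2) = 1/3: S(7/3) = 29/3.

9.6667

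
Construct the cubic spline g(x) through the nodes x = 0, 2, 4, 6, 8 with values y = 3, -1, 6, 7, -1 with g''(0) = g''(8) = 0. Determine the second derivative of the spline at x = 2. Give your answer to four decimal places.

With M_i denoting the second derivative at x_i, h_i = 2, 2, 2, 2, and Δ_i = (y_(i+1) − y_i)/h_i = -2, 7/2, 1/2, -4:
  2·M_0 + 8·M_1 + 2·M_2 = 6(Δ_1 - Δ_0) = 33
  2·M_1 + 8·M_2 + 2·M_3 = 6(Δ_2 - Δ_1) = -18
  2·M_2 + 8·M_3 + 2·M_4 = 6(Δ_3 - Δ_2) = -27
Natural end conditions: M_0 = M_4 = 0.
Solving the tridiagonal system: M_0 = 0, M_1 = 135/28, M_2 = -39/14, M_3 = -75/28, M_4 = 0.

4.8214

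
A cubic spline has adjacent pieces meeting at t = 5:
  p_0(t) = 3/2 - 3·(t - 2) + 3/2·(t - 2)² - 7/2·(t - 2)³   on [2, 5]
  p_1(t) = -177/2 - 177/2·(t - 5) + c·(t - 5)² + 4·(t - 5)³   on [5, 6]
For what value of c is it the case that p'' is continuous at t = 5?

p_0''(t) = 3 - 21·(t - 2), so p_0''(5) = -60. On the right, p_1''(5) = 2c, so c = -30.

-30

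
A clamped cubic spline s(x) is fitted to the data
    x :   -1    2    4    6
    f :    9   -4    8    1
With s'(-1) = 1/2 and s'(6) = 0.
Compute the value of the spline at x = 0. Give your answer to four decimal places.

With σ_i denoting the second derivative at x_i, h_i = 3, 2, 2, and Δ_i = (y_(i+1) − y_i)/h_i = -13/3, 6, -7/2:
  3·σ_0 + 10·σ_1 + 2·σ_2 = 6(Δ_1 - Δ_0) = 62
  2·σ_1 + 8·σ_2 + 2·σ_3 = 6(Δ_2 - Δ_1) = -57
Clamped end conditions give two more equations: 2h_0·σ_0 + h_0·σ_1 = 6(Δ_0 - s'(-1)) = -29 and h_2·σ_2 + 2h_2·σ_3 = 6(s'(6) - Δ_2) = 21.
Solving: σ_0 = -1207/111, σ_1 = 447/37, σ_2 = -969/74, σ_3 = 873/74.
On [-1, 2], s(x) = 9 + 1/2·(x + 1) - 1207/222·(x + 1)² + 1274/999·(x + 1)³.
With (x + 1) = 1: s(0) = 5333/999.

5.3383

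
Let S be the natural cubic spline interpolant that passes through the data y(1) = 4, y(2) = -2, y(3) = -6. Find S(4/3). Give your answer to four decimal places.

With M_i denoting the second derivative at x_i, h_i = 1, 1, and Δ_i = (y_(i+1) − y_i)/h_i = -6, -4:
  1·M_0 + 4·M_1 + 1·M_2 = 6(Δ_1 - Δ_0) = 12
Natural end conditions: M_0 = M_2 = 0.
Solving the tridiagonal system: M_0 = 0, M_1 = 3, M_2 = 0.
On [1, 2], S(x) = 4 - 13/2·(x - 1) + 0·(x - 1)² + 1/2·(x - 1)³.
With (x - 1) = 1/3: S(4/3) = 50/27.

1.8519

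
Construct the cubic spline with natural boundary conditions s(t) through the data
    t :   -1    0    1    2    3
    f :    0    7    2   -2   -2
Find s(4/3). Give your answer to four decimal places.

0.1164

Write M_i for s''(x_i). With h_i = 1, 1, 1, 1 and divided differences Δ_i = 7, -5, -4, 0, the continuity of s' gives the tridiagonal system
  1·M_0 + 4·M_1 + 1·M_2 = 6(Δ_1 - Δ_0) = -72
  1·M_1 + 4·M_2 + 1·M_3 = 6(Δ_2 - Δ_1) = 6
  1·M_2 + 4·M_3 + 1·M_4 = 6(Δ_3 - Δ_2) = 24
Natural end conditions: M_0 = M_4 = 0.
Forward elimination and back-substitution give M_0 = 0, M_1 = -135/7, M_2 = 36/7, M_3 = 33/7, M_4 = 0.
On [1, 2], s(t) = 2 - 13/2·(t - 1) + 18/7·(t - 1)² - 1/14·(t - 1)³.
With (t - 1) = 1/3: s(4/3) = 22/189.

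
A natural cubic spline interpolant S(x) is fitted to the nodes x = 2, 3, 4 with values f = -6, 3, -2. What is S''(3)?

-21

Write M_i for S''(x_i). With h_i = 1, 1 and divided differences Δ_i = 9, -5, the continuity of S' gives the tridiagonal system
  1·M_0 + 4·M_1 + 1·M_2 = 6(Δ_1 - Δ_0) = -84
Natural end conditions: M_0 = M_2 = 0.
Forward elimination and back-substitution give M_0 = 0, M_1 = -21, M_2 = 0.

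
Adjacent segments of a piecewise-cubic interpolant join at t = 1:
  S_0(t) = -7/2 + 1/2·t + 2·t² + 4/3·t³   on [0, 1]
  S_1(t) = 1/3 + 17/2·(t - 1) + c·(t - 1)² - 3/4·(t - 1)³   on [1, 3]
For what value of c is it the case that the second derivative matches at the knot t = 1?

S_0''(t) = 4 + 8·t, so S_0''(1) = 12. On the right, S_1''(1) = 2c, so c = 6.

6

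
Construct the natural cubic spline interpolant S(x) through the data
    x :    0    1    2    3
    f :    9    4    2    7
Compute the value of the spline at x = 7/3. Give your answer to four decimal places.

3.0494

With σ_i denoting the second derivative at x_i, h_i = 1, 1, 1, and Δ_i = (y_(i+1) − y_i)/h_i = -5, -2, 5:
  1·σ_0 + 4·σ_1 + 1·σ_2 = 6(Δ_1 - Δ_0) = 18
  1·σ_1 + 4·σ_2 + 1·σ_3 = 6(Δ_2 - Δ_1) = 42
Natural end conditions: σ_0 = σ_3 = 0.
Solving the tridiagonal system: σ_0 = 0, σ_1 = 2, σ_2 = 10, σ_3 = 0.
On [2, 3], S(x) = 2 + 5/3·(x - 2) + 5·(x - 2)² - 5/3·(x - 2)³.
With (x - 2) = 1/3: S(7/3) = 247/81.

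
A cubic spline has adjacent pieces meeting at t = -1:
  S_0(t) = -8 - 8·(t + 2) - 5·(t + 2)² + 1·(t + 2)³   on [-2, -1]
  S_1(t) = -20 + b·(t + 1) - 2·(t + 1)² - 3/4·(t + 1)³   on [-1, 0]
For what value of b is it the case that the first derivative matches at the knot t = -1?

S_0'(t) = -8 - 10·(t + 2) + 3·(t + 2)², so S_0'(-1) = -15. On the right, S_1'(-1) = b, so b = -15.

-15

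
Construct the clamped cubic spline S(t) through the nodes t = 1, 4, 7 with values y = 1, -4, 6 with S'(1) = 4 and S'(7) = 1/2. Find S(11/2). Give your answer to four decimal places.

0.8594

With m_i denoting the second derivative at x_i, h_i = 3, 3, and Δ_i = (y_(i+1) − y_i)/h_i = -5/3, 10/3:
  3·m_0 + 12·m_1 + 3·m_2 = 6(Δ_1 - Δ_0) = 30
Clamped end conditions give two more equations: 2h_0·m_0 + h_0·m_1 = 6(Δ_0 - S'(1)) = -34 and h_1·m_1 + 2h_1·m_2 = 6(S'(7) - Δ_1) = -17.
Forward elimination and back-substitution give m_0 = -35/4, m_1 = 37/6, m_2 = -71/12.
On [4, 7], S(t) = -4 + 1/8·(t - 4) + 37/12·(t - 4)² - 145/216·(t - 4)³.
With (t - 4) = 3/2: S(11/2) = 55/64.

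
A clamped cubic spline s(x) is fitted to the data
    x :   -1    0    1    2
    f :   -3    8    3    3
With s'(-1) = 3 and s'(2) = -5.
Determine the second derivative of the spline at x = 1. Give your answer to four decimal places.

24.6667

Let σ_i = s''(x_i). Step sizes h_i = 1, 1, 1; slopes of the chords Δ_i = (y_(i+1) - y_i)/h_i = 11, -5, 0.
  1·σ_0 + 4·σ_1 + 1·σ_2 = 6(Δ_1 - Δ_0) = -96
  1·σ_1 + 4·σ_2 + 1·σ_3 = 6(Δ_2 - Δ_1) = 30
Clamped end conditions give two more equations: 2h_0·σ_0 + h_0·σ_1 = 6(Δ_0 - s'(-1)) = 48 and h_2·σ_2 + 2h_2·σ_3 = 6(s'(2) - Δ_2) = -30.
Solving the tridiagonal system: σ_0 = 134/3, σ_1 = -124/3, σ_2 = 74/3, σ_3 = -82/3.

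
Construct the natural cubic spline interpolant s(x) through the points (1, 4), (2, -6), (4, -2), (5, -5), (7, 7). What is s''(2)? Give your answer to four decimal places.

Let M_i = s''(x_i). Step sizes h_i = 1, 2, 1, 2; slopes of the chords Δ_i = (y_(i+1) - y_i)/h_i = -10, 2, -3, 6.
  1·M_0 + 6·M_1 + 2·M_2 = 6(Δ_1 - Δ_0) = 72
  2·M_1 + 6·M_2 + 1·M_3 = 6(Δ_2 - Δ_1) = -30
  1·M_2 + 6·M_3 + 2·M_4 = 6(Δ_3 - Δ_2) = 54
Natural end conditions: M_0 = M_4 = 0.
Solving: M_0 = 0, M_1 = 498/31, M_2 = -378/31, M_3 = 342/31, M_4 = 0.

16.0645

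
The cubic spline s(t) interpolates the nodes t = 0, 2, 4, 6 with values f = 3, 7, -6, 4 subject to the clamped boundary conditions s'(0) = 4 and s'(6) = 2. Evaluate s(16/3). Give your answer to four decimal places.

Write σ_i for s''(x_i). With h_i = 2, 2, 2 and divided differences Δ_i = 2, -13/2, 5, the continuity of s' gives the tridiagonal system
  2·σ_0 + 8·σ_1 + 2·σ_2 = 6(Δ_1 - Δ_0) = -51
  2·σ_1 + 8·σ_2 + 2·σ_3 = 6(Δ_2 - Δ_1) = 69
Clamped end conditions give two more equations: 2h_0·σ_0 + h_0·σ_1 = 6(Δ_0 - s'(0)) = -12 and h_2·σ_2 + 2h_2·σ_3 = 6(s'(6) - Δ_2) = -18.
Forward elimination and back-substitution give σ_0 = 67/30, σ_1 = -157/15, σ_2 = 212/15, σ_3 = -347/30.
On [4, 6], s(t) = -6 - 17/30·(t - 4) + 106/15·(t - 4)² - 257/120·(t - 4)³.
With (t - 4) = 4/3: s(16/3) = 296/405.

0.7309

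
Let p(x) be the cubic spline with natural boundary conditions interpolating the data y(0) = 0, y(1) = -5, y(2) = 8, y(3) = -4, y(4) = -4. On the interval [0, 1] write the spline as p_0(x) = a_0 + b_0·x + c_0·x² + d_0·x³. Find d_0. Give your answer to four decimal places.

Write σ_i for p''(x_i). With h_i = 1, 1, 1, 1 and divided differences Δ_i = -5, 13, -12, 0, the continuity of p' gives the tridiagonal system
  1·σ_0 + 4·σ_1 + 1·σ_2 = 6(Δ_1 - Δ_0) = 108
  1·σ_1 + 4·σ_2 + 1·σ_3 = 6(Δ_2 - Δ_1) = -150
  1·σ_2 + 4·σ_3 + 1·σ_4 = 6(Δ_3 - Δ_2) = 72
Natural end conditions: σ_0 = σ_4 = 0.
Forward elimination and back-substitution give σ_0 = 0, σ_1 = 573/14, σ_2 = -390/7, σ_3 = 447/14, σ_4 = 0.
On [0, 1], with p_0(x) = a_0 + b_0·x + c_0·x² + d_0·x³: c_0 = σ_0/2 = 0, d_0 = (σ_1 - σ_0)/(6h_0) = 191/28, b_0 = Δ_0 - h_0(2σ_0 + σ_1)/6 = -331/28.

6.8214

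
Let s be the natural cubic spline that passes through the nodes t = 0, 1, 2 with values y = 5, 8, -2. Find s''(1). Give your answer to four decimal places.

-19.5000

Put M_i = s'' at the i-th knot. Here h = (1, 1) and Δ = (3, -10), so the interior equations h_(i-1)·M_(i-1) + 2(h_(i-1)+h_i)·M_i + h_i·M_(i+1) = 6(Δ_i − Δ_(i-1)) read
  1·M_0 + 4·M_1 + 1·M_2 = 6(Δ_1 - Δ_0) = -78
Natural end conditions: M_0 = M_2 = 0.
Solving the tridiagonal system: M_0 = 0, M_1 = -39/2, M_2 = 0.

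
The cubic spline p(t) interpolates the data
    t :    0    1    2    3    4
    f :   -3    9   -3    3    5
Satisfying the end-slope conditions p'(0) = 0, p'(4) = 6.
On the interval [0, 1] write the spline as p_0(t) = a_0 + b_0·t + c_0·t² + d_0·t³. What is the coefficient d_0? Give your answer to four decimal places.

Write M_i for p''(x_i). With h_i = 1, 1, 1, 1 and divided differences Δ_i = 12, -12, 6, 2, the continuity of p' gives the tridiagonal system
  1·M_0 + 4·M_1 + 1·M_2 = 6(Δ_1 - Δ_0) = -144
  1·M_1 + 4·M_2 + 1·M_3 = 6(Δ_2 - Δ_1) = 108
  1·M_2 + 4·M_3 + 1·M_4 = 6(Δ_3 - Δ_2) = -24
Clamped end conditions give two more equations: 2h_0·M_0 + h_0·M_1 = 6(Δ_0 - p'(0)) = 72 and h_3·M_3 + 2h_3·M_4 = 6(p'(4) - Δ_3) = 24.
Hence M_0 = 963/14, M_1 = -459/7, M_2 = 99/2, M_3 = -171/7, M_4 = 339/14.
On [0, 1], with p_0(t) = a_0 + b_0·t + c_0·t² + d_0·t³: c_0 = M_0/2 = 963/28, d_0 = (M_1 - M_0)/(6h_0) = -627/28, b_0 = Δ_0 - h_0(2M_0 + M_1)/6 = 0.

-22.3929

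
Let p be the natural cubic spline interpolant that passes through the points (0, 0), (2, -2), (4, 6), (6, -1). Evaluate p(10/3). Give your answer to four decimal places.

3.9753

With m_i denoting the second derivative at x_i, h_i = 2, 2, 2, and Δ_i = (y_(i+1) − y_i)/h_i = -1, 4, -7/2:
  2·m_0 + 8·m_1 + 2·m_2 = 6(Δ_1 - Δ_0) = 30
  2·m_1 + 8·m_2 + 2·m_3 = 6(Δ_2 - Δ_1) = -45
Natural end conditions: m_0 = m_3 = 0.
Hence m_0 = 0, m_1 = 11/2, m_2 = -7, m_3 = 0.
On [2, 4], p(x) = -2 + 8/3·(x - 2) + 11/4·(x - 2)² - 25/24·(x - 2)³.
With (x - 2) = 4/3: p(10/3) = 322/81.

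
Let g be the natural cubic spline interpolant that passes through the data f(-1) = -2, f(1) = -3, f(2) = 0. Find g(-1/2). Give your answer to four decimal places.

-2.7969

Write M_i for g''(x_i). With h_i = 2, 1 and divided differences Δ_i = -1/2, 3, the continuity of g' gives the tridiagonal system
  2·M_0 + 6·M_1 + 1·M_2 = 6(Δ_1 - Δ_0) = 21
Natural end conditions: M_0 = M_2 = 0.
Solving: M_0 = 0, M_1 = 7/2, M_2 = 0.
On [-1, 1], g(t) = -2 - 5/3·(t + 1) + 0·(t + 1)² + 7/24·(t + 1)³.
With (t + 1) = 1/2: g(-1/2) = -179/64.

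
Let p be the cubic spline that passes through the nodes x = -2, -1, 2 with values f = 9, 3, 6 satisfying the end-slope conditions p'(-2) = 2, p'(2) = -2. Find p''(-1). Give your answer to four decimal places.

Put M_i = p'' at the i-th knot. Here h = (1, 3) and Δ = (-6, 1), so the interior equations h_(i-1)·M_(i-1) + 2(h_(i-1)+h_i)·M_i + h_i·M_(i+1) = 6(Δ_i − Δ_(i-1)) read
  1·M_0 + 8·M_1 + 3·M_2 = 6(Δ_1 - Δ_0) = 42
Clamped end conditions give two more equations: 2h_0·M_0 + h_0·M_1 = 6(Δ_0 - p'(-2)) = -48 and h_1·M_1 + 2h_1·M_2 = 6(p'(2) - Δ_1) = -18.
Forward elimination and back-substitution give M_0 = -121/4, M_1 = 25/2, M_2 = -37/4.

12.5000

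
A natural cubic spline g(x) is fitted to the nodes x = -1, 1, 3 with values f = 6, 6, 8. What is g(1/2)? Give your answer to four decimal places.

Let M_i = g''(x_i). Step sizes h_i = 2, 2; slopes of the chords Δ_i = (y_(i+1) - y_i)/h_i = 0, 1.
  2·M_0 + 8·M_1 + 2·M_2 = 6(Δ_1 - Δ_0) = 6
Natural end conditions: M_0 = M_2 = 0.
Forward elimination and back-substitution give M_0 = 0, M_1 = 3/4, M_2 = 0.
On [-1, 1], g(x) = 6 - 1/4·(x + 1) + 0·(x + 1)² + 1/16·(x + 1)³.
With (x + 1) = 3/2: g(1/2) = 747/128.

5.8359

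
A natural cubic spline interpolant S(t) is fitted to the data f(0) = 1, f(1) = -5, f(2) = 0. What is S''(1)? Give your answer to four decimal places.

16.5000

Put m_i = S'' at the i-th knot. Here h = (1, 1) and Δ = (-6, 5), so the interior equations h_(i-1)·m_(i-1) + 2(h_(i-1)+h_i)·m_i + h_i·m_(i+1) = 6(Δ_i − Δ_(i-1)) read
  1·m_0 + 4·m_1 + 1·m_2 = 6(Δ_1 - Δ_0) = 66
Natural end conditions: m_0 = m_2 = 0.
Hence m_0 = 0, m_1 = 33/2, m_2 = 0.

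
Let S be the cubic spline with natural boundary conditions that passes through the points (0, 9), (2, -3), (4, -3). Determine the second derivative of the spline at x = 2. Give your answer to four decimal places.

4.5000

Let m_i = S''(x_i). Step sizes h_i = 2, 2; slopes of the chords Δ_i = (y_(i+1) - y_i)/h_i = -6, 0.
  2·m_0 + 8·m_1 + 2·m_2 = 6(Δ_1 - Δ_0) = 36
Natural end conditions: m_0 = m_2 = 0.
Solving: m_0 = 0, m_1 = 9/2, m_2 = 0.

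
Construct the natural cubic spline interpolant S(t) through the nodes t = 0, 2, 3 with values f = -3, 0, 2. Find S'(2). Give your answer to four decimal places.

Put m_i = S'' at the i-th knot. Here h = (2, 1) and Δ = (3/2, 2), so the interior equations h_(i-1)·m_(i-1) + 2(h_(i-1)+h_i)·m_i + h_i·m_(i+1) = 6(Δ_i − Δ_(i-1)) read
  2·m_0 + 6·m_1 + 1·m_2 = 6(Δ_1 - Δ_0) = 3
Natural end conditions: m_0 = m_2 = 0.
Hence m_0 = 0, m_1 = 1/2, m_2 = 0.
On [2, 3], S'(t) = b_1 + 2c_1·(t - 2) + 3d_1·(t - 2)² with b_1 = Δ_1 - h_1(2m_1 + m_2)/6 = 11/6, c_1 = m_1/2 = 1/4, d_1 = (m_2 - m_1)/(6h_1) = -1/12. So S'(2) = 11/6.

1.8333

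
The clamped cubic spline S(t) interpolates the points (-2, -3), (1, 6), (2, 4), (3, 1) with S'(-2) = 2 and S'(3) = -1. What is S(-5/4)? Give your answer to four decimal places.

Let M_i = S''(x_i). Step sizes h_i = 3, 1, 1; slopes of the chords Δ_i = (y_(i+1) - y_i)/h_i = 3, -2, -3.
  3·M_0 + 8·M_1 + 1·M_2 = 6(Δ_1 - Δ_0) = -30
  1·M_1 + 4·M_2 + 1·M_3 = 6(Δ_2 - Δ_1) = -6
Clamped end conditions give two more equations: 2h_0·M_0 + h_0·M_1 = 6(Δ_0 - S'(-2)) = 6 and h_2·M_2 + 2h_2·M_3 = 6(S'(3) - Δ_2) = 12.
Forward elimination and back-substitution give M_0 = 98/29, M_1 = -138/29, M_2 = -60/29, M_3 = 204/29.
On [-2, 1], S(t) = -3 + 2·(t + 2) + 49/29·(t + 2)² - 118/261·(t + 2)³.
With (t + 2) = 3/4: S(-5/4) = -687/928.

-0.7403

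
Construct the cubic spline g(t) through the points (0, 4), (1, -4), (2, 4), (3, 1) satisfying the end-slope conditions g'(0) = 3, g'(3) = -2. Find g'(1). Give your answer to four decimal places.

Let σ_i = g''(x_i). Step sizes h_i = 1, 1, 1; slopes of the chords Δ_i = (y_(i+1) - y_i)/h_i = -8, 8, -3.
  1·σ_0 + 4·σ_1 + 1·σ_2 = 6(Δ_1 - Δ_0) = 96
  1·σ_1 + 4·σ_2 + 1·σ_3 = 6(Δ_2 - Δ_1) = -66
Clamped end conditions give two more equations: 2h_0·σ_0 + h_0·σ_1 = 6(Δ_0 - g'(0)) = -66 and h_2·σ_2 + 2h_2·σ_3 = 6(g'(3) - Δ_2) = 6.
Solving: σ_0 = -842/15, σ_1 = 694/15, σ_2 = -494/15, σ_3 = 292/15.
On [1, 2], g'(t) = b_1 + 2c_1·(t - 1) + 3d_1·(t - 1)² with b_1 = Δ_1 - h_1(2σ_1 + σ_2)/6 = -29/15, c_1 = σ_1/2 = 347/15, d_1 = (σ_2 - σ_1)/(6h_1) = -66/5. So g'(1) = -29/15.

-1.9333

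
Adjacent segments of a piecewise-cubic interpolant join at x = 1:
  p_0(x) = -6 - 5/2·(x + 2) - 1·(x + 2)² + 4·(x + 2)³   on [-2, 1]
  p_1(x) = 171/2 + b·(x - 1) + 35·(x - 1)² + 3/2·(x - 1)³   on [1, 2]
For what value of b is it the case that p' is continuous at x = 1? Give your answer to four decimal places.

p_0'(x) = -5/2 - 2·(x + 2) + 12·(x + 2)², so p_0'(1) = 199/2. On the right, p_1'(1) = b, so b = 199/2.

99.5000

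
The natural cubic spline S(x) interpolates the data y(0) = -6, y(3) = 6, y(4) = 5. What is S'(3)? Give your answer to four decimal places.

Put M_i = S'' at the i-th knot. Here h = (3, 1) and Δ = (4, -1), so the interior equations h_(i-1)·M_(i-1) + 2(h_(i-1)+h_i)·M_i + h_i·M_(i+1) = 6(Δ_i − Δ_(i-1)) read
  3·M_0 + 8·M_1 + 1·M_2 = 6(Δ_1 - Δ_0) = -30
Natural end conditions: M_0 = M_2 = 0.
Hence M_0 = 0, M_1 = -15/4, M_2 = 0.
On [3, 4], S'(x) = b_1 + 2c_1·(x - 3) + 3d_1·(x - 3)² with b_1 = Δ_1 - h_1(2M_1 + M_2)/6 = 1/4, c_1 = M_1/2 = -15/8, d_1 = (M_2 - M_1)/(6h_1) = 5/8. So S'(3) = 1/4.

0.2500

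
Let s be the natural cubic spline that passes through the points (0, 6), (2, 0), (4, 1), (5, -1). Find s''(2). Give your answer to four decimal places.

3.5455

With σ_i denoting the second derivative at x_i, h_i = 2, 2, 1, and Δ_i = (y_(i+1) − y_i)/h_i = -3, 1/2, -2:
  2·σ_0 + 8·σ_1 + 2·σ_2 = 6(Δ_1 - Δ_0) = 21
  2·σ_1 + 6·σ_2 + 1·σ_3 = 6(Δ_2 - Δ_1) = -15
Natural end conditions: σ_0 = σ_3 = 0.
Solving the tridiagonal system: σ_0 = 0, σ_1 = 39/11, σ_2 = -81/22, σ_3 = 0.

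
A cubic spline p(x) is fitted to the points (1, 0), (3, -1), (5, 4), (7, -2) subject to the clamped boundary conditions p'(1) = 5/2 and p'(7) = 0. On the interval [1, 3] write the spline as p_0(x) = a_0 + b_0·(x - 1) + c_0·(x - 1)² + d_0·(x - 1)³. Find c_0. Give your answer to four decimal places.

-3.7667

Let M_i = p''(x_i). Step sizes h_i = 2, 2, 2; slopes of the chords Δ_i = (y_(i+1) - y_i)/h_i = -1/2, 5/2, -3.
  2·M_0 + 8·M_1 + 2·M_2 = 6(Δ_1 - Δ_0) = 18
  2·M_1 + 8·M_2 + 2·M_3 = 6(Δ_2 - Δ_1) = -33
Clamped end conditions give two more equations: 2h_0·M_0 + h_0·M_1 = 6(Δ_0 - p'(1)) = -18 and h_2·M_2 + 2h_2·M_3 = 6(p'(7) - Δ_2) = 18.
Solving: M_0 = -113/15, M_1 = 91/15, M_2 = -116/15, M_3 = 251/30.
On [1, 3], with p_0(x) = a_0 + b_0·(x - 1) + c_0·(x - 1)² + d_0·(x - 1)³: c_0 = M_0/2 = -113/30, d_0 = (M_1 - M_0)/(6h_0) = 17/15, b_0 = Δ_0 - h_0(2M_0 + M_1)/6 = 5/2.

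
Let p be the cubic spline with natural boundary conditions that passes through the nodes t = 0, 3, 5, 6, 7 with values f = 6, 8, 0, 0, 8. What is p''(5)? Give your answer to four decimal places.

3.2897

Let M_i = p''(x_i). Step sizes h_i = 3, 2, 1, 1; slopes of the chords Δ_i = (y_(i+1) - y_i)/h_i = 2/3, -4, 0, 8.
  3·M_0 + 10·M_1 + 2·M_2 = 6(Δ_1 - Δ_0) = -28
  2·M_1 + 6·M_2 + 1·M_3 = 6(Δ_2 - Δ_1) = 24
  1·M_2 + 4·M_3 + 1·M_4 = 6(Δ_3 - Δ_2) = 48
Natural end conditions: M_0 = M_4 = 0.
Hence M_0 = 0, M_1 = -370/107, M_2 = 352/107, M_3 = 1196/107, M_4 = 0.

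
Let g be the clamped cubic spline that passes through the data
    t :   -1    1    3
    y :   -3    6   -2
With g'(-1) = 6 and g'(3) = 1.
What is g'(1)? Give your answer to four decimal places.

-1.3750

Write M_i for g''(x_i). With h_i = 2, 2 and divided differences Δ_i = 9/2, -4, the continuity of g' gives the tridiagonal system
  2·M_0 + 8·M_1 + 2·M_2 = 6(Δ_1 - Δ_0) = -51
Clamped end conditions give two more equations: 2h_0·M_0 + h_0·M_1 = 6(Δ_0 - g'(-1)) = -9 and h_1·M_1 + 2h_1·M_2 = 6(g'(3) - Δ_1) = 30.
Solving the tridiagonal system: M_0 = 23/8, M_1 = -41/4, M_2 = 101/8.
On [1, 3], g'(t) = b_1 + 2c_1·(t - 1) + 3d_1·(t - 1)² with b_1 = Δ_1 - h_1(2M_1 + M_2)/6 = -11/8, c_1 = M_1/2 = -41/8, d_1 = (M_2 - M_1)/(6h_1) = 61/32. So g'(1) = -11/8.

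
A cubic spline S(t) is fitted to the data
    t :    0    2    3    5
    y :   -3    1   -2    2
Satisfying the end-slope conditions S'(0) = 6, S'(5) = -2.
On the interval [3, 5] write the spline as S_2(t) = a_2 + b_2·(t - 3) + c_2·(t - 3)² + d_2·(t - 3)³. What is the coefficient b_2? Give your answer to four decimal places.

-0.7500

Put M_i = S'' at the i-th knot. Here h = (2, 1, 2) and Δ = (2, -3, 2), so the interior equations h_(i-1)·M_(i-1) + 2(h_(i-1)+h_i)·M_i + h_i·M_(i+1) = 6(Δ_i − Δ_(i-1)) read
  2·M_0 + 6·M_1 + 1·M_2 = 6(Δ_1 - Δ_0) = -30
  1·M_1 + 6·M_2 + 2·M_3 = 6(Δ_2 - Δ_1) = 30
Clamped end conditions give two more equations: 2h_0·M_0 + h_0·M_1 = 6(Δ_0 - S'(0)) = -24 and h_2·M_2 + 2h_2·M_3 = 6(S'(5) - Δ_2) = -24.
Hence M_0 = -13/4, M_1 = -11/2, M_2 = 19/2, M_3 = -43/4.
On [3, 5], with S_2(t) = a_2 + b_2·(t - 3) + c_2·(t - 3)² + d_2·(t - 3)³: c_2 = M_2/2 = 19/4, d_2 = (M_3 - M_2)/(6h_2) = -27/16, b_2 = Δ_2 - h_2(2M_2 + M_3)/6 = -3/4.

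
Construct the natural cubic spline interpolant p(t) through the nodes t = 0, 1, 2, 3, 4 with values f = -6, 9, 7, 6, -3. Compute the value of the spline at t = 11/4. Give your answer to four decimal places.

6.5907

With σ_i denoting the second derivative at x_i, h_i = 1, 1, 1, 1, and Δ_i = (y_(i+1) − y_i)/h_i = 15, -2, -1, -9:
  1·σ_0 + 4·σ_1 + 1·σ_2 = 6(Δ_1 - Δ_0) = -102
  1·σ_1 + 4·σ_2 + 1·σ_3 = 6(Δ_2 - Δ_1) = 6
  1·σ_2 + 4·σ_3 + 1·σ_4 = 6(Δ_3 - Δ_2) = -48
Natural end conditions: σ_0 = σ_4 = 0.
Solving the tridiagonal system: σ_0 = 0, σ_1 = -801/28, σ_2 = 87/7, σ_3 = -423/28, σ_4 = 0.
On [2, 3], p(t) = 7 - 21/8·(t - 2) + 87/14·(t - 2)² - 257/56·(t - 2)³.
With (t - 2) = 3/4: p(11/4) = 23621/3584.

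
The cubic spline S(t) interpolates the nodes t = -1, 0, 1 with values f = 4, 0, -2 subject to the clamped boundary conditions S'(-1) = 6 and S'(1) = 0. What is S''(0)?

12

With m_i denoting the second derivative at x_i, h_i = 1, 1, and Δ_i = (y_(i+1) − y_i)/h_i = -4, -2:
  1·m_0 + 4·m_1 + 1·m_2 = 6(Δ_1 - Δ_0) = 12
Clamped end conditions give two more equations: 2h_0·m_0 + h_0·m_1 = 6(Δ_0 - S'(-1)) = -60 and h_1·m_1 + 2h_1·m_2 = 6(S'(1) - Δ_1) = 12.
Hence m_0 = -36, m_1 = 12, m_2 = 0.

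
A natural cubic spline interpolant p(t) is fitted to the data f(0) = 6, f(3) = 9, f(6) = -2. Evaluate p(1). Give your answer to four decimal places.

8.0370

With m_i denoting the second derivative at x_i, h_i = 3, 3, and Δ_i = (y_(i+1) − y_i)/h_i = 1, -11/3:
  3·m_0 + 12·m_1 + 3·m_2 = 6(Δ_1 - Δ_0) = -28
Natural end conditions: m_0 = m_2 = 0.
Solving the tridiagonal system: m_0 = 0, m_1 = -7/3, m_2 = 0.
On [0, 3], p(t) = 6 + 13/6·t + 0·t² - 7/54·t³.
With t = 1: p(1) = 217/27.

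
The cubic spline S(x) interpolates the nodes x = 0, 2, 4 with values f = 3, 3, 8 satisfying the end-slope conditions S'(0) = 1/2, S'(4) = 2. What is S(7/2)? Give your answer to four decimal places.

Let m_i = S''(x_i). Step sizes h_i = 2, 2; slopes of the chords Δ_i = (y_(i+1) - y_i)/h_i = 0, 5/2.
  2·m_0 + 8·m_1 + 2·m_2 = 6(Δ_1 - Δ_0) = 15
Clamped end conditions give two more equations: 2h_0·m_0 + h_0·m_1 = 6(Δ_0 - S'(0)) = -3 and h_1·m_1 + 2h_1·m_2 = 6(S'(4) - Δ_1) = -3.
Hence m_0 = -9/4, m_1 = 3, m_2 = -9/4.
On [2, 4], S(x) = 3 + 5/4·(x - 2) + 3/2·(x - 2)² - 7/16·(x - 2)³.
With (x - 2) = 3/2: S(7/2) = 867/128.

6.7734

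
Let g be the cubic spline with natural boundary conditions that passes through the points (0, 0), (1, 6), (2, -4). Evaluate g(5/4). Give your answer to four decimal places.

Let σ_i = g''(x_i). Step sizes h_i = 1, 1; slopes of the chords Δ_i = (y_(i+1) - y_i)/h_i = 6, -10.
  1·σ_0 + 4·σ_1 + 1·σ_2 = 6(Δ_1 - Δ_0) = -96
Natural end conditions: σ_0 = σ_2 = 0.
Forward elimination and back-substitution give σ_0 = 0, σ_1 = -24, σ_2 = 0.
On [1, 2], g(x) = 6 - 2·(x - 1) - 12·(x - 1)² + 4·(x - 1)³.
With (x - 1) = 1/4: g(5/4) = 77/16.

4.8125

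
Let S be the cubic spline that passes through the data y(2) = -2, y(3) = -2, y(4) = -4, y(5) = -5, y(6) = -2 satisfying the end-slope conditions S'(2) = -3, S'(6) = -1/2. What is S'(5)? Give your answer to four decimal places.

2.3304

Write m_i for S''(x_i). With h_i = 1, 1, 1, 1 and divided differences Δ_i = 0, -2, -1, 3, the continuity of S' gives the tridiagonal system
  1·m_0 + 4·m_1 + 1·m_2 = 6(Δ_1 - Δ_0) = -12
  1·m_1 + 4·m_2 + 1·m_3 = 6(Δ_2 - Δ_1) = 6
  1·m_2 + 4·m_3 + 1·m_4 = 6(Δ_3 - Δ_2) = 24
Clamped end conditions give two more equations: 2h_0·m_0 + h_0·m_1 = 6(Δ_0 - S'(2)) = 18 and h_3·m_3 + 2h_3·m_4 = 6(S'(6) - Δ_3) = -21.
Hence m_0 = 677/56, m_1 = -173/28, m_2 = 5/8, m_3 = 271/28, m_4 = -859/56.
On [5, 6], S'(t) = b_3 + 2c_3·(t - 5) + 3d_3·(t - 5)² with b_3 = Δ_3 - h_3(2m_3 + m_4)/6 = 261/112, c_3 = m_3/2 = 271/56, d_3 = (m_4 - m_3)/(6h_3) = -467/112. So S'(5) = 261/112.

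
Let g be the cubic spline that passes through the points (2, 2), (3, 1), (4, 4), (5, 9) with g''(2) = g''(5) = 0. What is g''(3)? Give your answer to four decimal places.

5.6000

Write M_i for g''(x_i). With h_i = 1, 1, 1 and divided differences Δ_i = -1, 3, 5, the continuity of g' gives the tridiagonal system
  1·M_0 + 4·M_1 + 1·M_2 = 6(Δ_1 - Δ_0) = 24
  1·M_1 + 4·M_2 + 1·M_3 = 6(Δ_2 - Δ_1) = 12
Natural end conditions: M_0 = M_3 = 0.
Solving the tridiagonal system: M_0 = 0, M_1 = 28/5, M_2 = 8/5, M_3 = 0.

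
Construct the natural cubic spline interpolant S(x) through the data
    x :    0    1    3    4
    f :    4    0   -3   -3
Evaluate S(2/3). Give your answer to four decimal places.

Write M_i for S''(x_i). With h_i = 1, 2, 1 and divided differences Δ_i = -4, -3/2, 0, the continuity of S' gives the tridiagonal system
  1·M_0 + 6·M_1 + 2·M_2 = 6(Δ_1 - Δ_0) = 15
  2·M_1 + 6·M_2 + 1·M_3 = 6(Δ_2 - Δ_1) = 9
Natural end conditions: M_0 = M_3 = 0.
Solving: M_0 = 0, M_1 = 9/4, M_2 = 3/4, M_3 = 0.
On [0, 1], S(x) = 4 - 35/8·x + 0·x² + 3/8·x³.
With x = 2/3: S(2/3) = 43/36.

1.1944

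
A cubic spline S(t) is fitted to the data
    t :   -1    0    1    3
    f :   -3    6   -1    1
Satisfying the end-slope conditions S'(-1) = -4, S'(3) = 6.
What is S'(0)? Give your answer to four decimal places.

4.7727

Let M_i = S''(x_i). Step sizes h_i = 1, 1, 2; slopes of the chords Δ_i = (y_(i+1) - y_i)/h_i = 9, -7, 1.
  1·M_0 + 4·M_1 + 1·M_2 = 6(Δ_1 - Δ_0) = -96
  1·M_1 + 6·M_2 + 2·M_3 = 6(Δ_2 - Δ_1) = 48
Clamped end conditions give two more equations: 2h_0·M_0 + h_0·M_1 = 6(Δ_0 - S'(-1)) = 78 and h_2·M_2 + 2h_2·M_3 = 6(S'(3) - Δ_2) = 30.
Hence M_0 = 665/11, M_1 = -472/11, M_2 = 167/11, M_3 = -1/11.
On [0, 1], S'(t) = b_1 + 2c_1·t + 3d_1·t² with b_1 = Δ_1 - h_1(2M_1 + M_2)/6 = 105/22, c_1 = M_1/2 = -236/11, d_1 = (M_2 - M_1)/(6h_1) = 213/22. So S'(0) = 105/22.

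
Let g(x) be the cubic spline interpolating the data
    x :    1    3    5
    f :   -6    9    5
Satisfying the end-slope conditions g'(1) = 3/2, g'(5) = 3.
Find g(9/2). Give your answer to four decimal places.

5.0625

With M_i denoting the second derivative at x_i, h_i = 2, 2, and Δ_i = (y_(i+1) − y_i)/h_i = 15/2, -2:
  2·M_0 + 8·M_1 + 2·M_2 = 6(Δ_1 - Δ_0) = -57
Clamped end conditions give two more equations: 2h_0·M_0 + h_0·M_1 = 6(Δ_0 - g'(1)) = 36 and h_1·M_1 + 2h_1·M_2 = 6(g'(5) - Δ_1) = 30.
Solving: M_0 = 33/2, M_1 = -15, M_2 = 15.
On [3, 5], g(x) = 9 + 3·(x - 3) - 15/2·(x - 3)² + 5/2·(x - 3)³.
With (x - 3) = 3/2: g(9/2) = 81/16.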